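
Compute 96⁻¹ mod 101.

20

101 = 1×96 + 5
96 = 19×5 + 1
5 = 5×1 + 0
gcd(96, 101) = 1, so the inverse exists.
Bézout: 1 = −19×101 + 20×96.
So 96⁻¹ ≡ 20 (mod 101).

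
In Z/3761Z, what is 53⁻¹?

Run the extended Euclidean algorithm:
3761 = 70×53 + 51
53 = 1×51 + 2
51 = 25×2 + 1
2 = 2×1 + 0
gcd(53, 3761) = 1, so the inverse exists.
Back-substitute for 1:
1 = 1×51 − 25×2
  = −25×53 + 26×51
  = 26×3761 − 1845×53
So 53⁻¹ ≡ −1845 ≡ 1916 (mod 3761).

1916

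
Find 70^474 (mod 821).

573

474 in binary is 111011010, i.e. 474 = 256 + 128 + 64 + 16 + 8 + 2.
70^1 ≡ 70 (mod 821)
70^2 ≡ 70^2 = 4900 ≡ 795 (mod 821)
70^4 ≡ 795^2 = 632025 ≡ 676 (mod 821)
70^8 ≡ 676^2 = 456976 ≡ 500 (mod 821)
70^16 ≡ 500^2 = 250000 ≡ 416 (mod 821)
70^32 ≡ 416^2 = 173056 ≡ 646 (mod 821)
70^64 ≡ 646^2 = 417316 ≡ 248 (mod 821)
70^128 ≡ 248^2 = 61504 ≡ 750 (mod 821)
70^256 ≡ 750^2 = 562500 ≡ 115 (mod 821)
70^474 = 70^256 * 70^128 * 70^64 * 70^16 * 70^8 * 70^2 ≡ 115 * 750 * 248 * 416 * 500 * 795 (mod 821).
Accumulate the product:
115 * 750 = 86250 ≡ 45
45 * 248 = 11160 ≡ 487
487 * 416 = 202592 ≡ 626
626 * 500 = 313000 ≡ 199
199 * 795 = 158205 ≡ 573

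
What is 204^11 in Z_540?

324

Using repeated squaring:
204^1 ≡ 204 (mod 540)
204^2 ≡ 204^2 = 41616 ≡ 36 (mod 540)
204^4 ≡ 36^2 = 1296 ≡ 216 (mod 540)
204^8 ≡ 216^2 = 46656 ≡ 216 (mod 540)
204^11 = 204^8 × 204^2 × 204^1 ≡ 216 × 36 × 204 (mod 540).
Accumulate the product:
216 × 36 = 7776 ≡ 216
216 × 204 = 44064 ≡ 324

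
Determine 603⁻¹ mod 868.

By the extended Euclidean algorithm:
868 = 1*603 + 265
603 = 2*265 + 73
265 = 3*73 + 46
73 = 1*46 + 27
46 = 1*27 + 19
27 = 1*19 + 8
19 = 2*8 + 3
8 = 2*3 + 2
3 = 1*2 + 1
2 = 2*1 + 0
gcd(603, 868) = 1, so the inverse exists.
Back-substitute for 1:
1 = 1*3 − 1*2
  = −1*8 + 3*3
  = 3*19 − 7*8
  = −7*27 + 10*19
  = 10*46 − 17*27
  = −17*73 + 27*46
  = 27*265 − 98*73
  = −98*603 + 223*265
  = 223*868 − 321*603
So 603⁻¹ ≡ −321 ≡ 547 (mod 868).

547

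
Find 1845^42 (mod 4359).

1728

Using repeated squaring:
1845^1 ≡ 1845 (mod 4359)
1845^2 ≡ 1845^2 = 3404025 ≡ 4005 (mod 4359)
1845^4 ≡ 4005^2 = 16040025 ≡ 3264 (mod 4359)
1845^8 ≡ 3264^2 = 10653696 ≡ 300 (mod 4359)
1845^16 ≡ 300^2 = 90000 ≡ 2820 (mod 4359)
1845^32 ≡ 2820^2 = 7952400 ≡ 1584 (mod 4359)
1845^42 = 1845^32 × 1845^8 × 1845^2 ≡ 1584 × 300 × 4005 (mod 4359).
Accumulate the product:
1584 × 300 = 475200 ≡ 69
69 × 4005 = 276345 ≡ 1728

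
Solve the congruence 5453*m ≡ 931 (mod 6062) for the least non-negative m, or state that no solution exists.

gcd(5453, 6062) = 7, and 7 | 931, so solutions exist.
Divide through by 7: 779*m = 133 (mod 866).
779⁻¹ ≡ 647 (mod 866).
m ≡ 647*133 ≡ 317 (mod 866).
The smallest non-negative solution is m = 317.

317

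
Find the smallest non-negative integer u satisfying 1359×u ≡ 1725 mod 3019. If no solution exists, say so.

2827

gcd(1359, 3019) = 1, so a unique solution mod 3019 exists.
1359⁻¹ ≡ 1344 (mod 3019).
u ≡ 1344×1725 ≡ 2827 (mod 3019).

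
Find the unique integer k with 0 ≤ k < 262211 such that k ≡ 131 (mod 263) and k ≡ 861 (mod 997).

263⁻¹ mod 997: 263×417 ≡ 1 (mod 997), so 263⁻¹ ≡ 417.
k = 131 + 263×((861 − 131)×417 mod 997) = 131 + 263×325 = 85606.

85606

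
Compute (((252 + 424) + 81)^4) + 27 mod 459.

252 + 424 = 676 ≡ 217 (mod 459)
217 + 81 = 298
(298)^4 ≡ 271 (mod 459)
271 + 27 = 298

298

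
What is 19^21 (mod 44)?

19

Compute successive squares:
21 in binary is 10101, i.e. 21 = 16 + 4 + 1.
19^1 ≡ 19 (mod 44)
19^2 ≡ 19^2 = 361 ≡ 9 (mod 44)
19^4 ≡ 9^2 = 81 ≡ 37 (mod 44)
19^8 ≡ 37^2 = 1369 ≡ 5 (mod 44)
19^16 ≡ 5^2 = 25 (mod 44)
19^21 = 19^16 × 19^4 × 19^1 ≡ 25 × 37 × 19 (mod 44).
Accumulate the product:
25 × 37 = 925 ≡ 1
1 × 19 = 19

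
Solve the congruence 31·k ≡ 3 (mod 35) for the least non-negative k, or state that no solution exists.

gcd(31, 35) = 1, so a unique solution mod 35 exists.
31⁻¹ ≡ 26 (mod 35).
k ≡ 26·3 ≡ 8 (mod 35).

8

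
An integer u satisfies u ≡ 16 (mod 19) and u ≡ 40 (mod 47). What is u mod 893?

19⁻¹ mod 47: 19×5 ≡ 1 (mod 47), so 19⁻¹ ≡ 5.
u = 16 + 19×((40 − 16)×5 mod 47) = 16 + 19×26 = 510.

510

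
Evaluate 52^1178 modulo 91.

65

1178 in binary is 10010011010, i.e. 1178 = 1024 + 128 + 16 + 8 + 2.
52^1 ≡ 52 (mod 91)
52^2 ≡ 52^2 = 2704 ≡ 65 (mod 91)
52^4 ≡ 65^2 = 4225 ≡ 39 (mod 91)
52^8 ≡ 39^2 = 1521 ≡ 65 (mod 91)
52^16 ≡ 65^2 = 4225 ≡ 39 (mod 91)
52^32 ≡ 39^2 = 1521 ≡ 65 (mod 91)
52^64 ≡ 65^2 = 4225 ≡ 39 (mod 91)
52^128 ≡ 39^2 = 1521 ≡ 65 (mod 91)
52^256 ≡ 65^2 = 4225 ≡ 39 (mod 91)
52^512 ≡ 39^2 = 1521 ≡ 65 (mod 91)
52^1024 ≡ 65^2 = 4225 ≡ 39 (mod 91)
52^1178 = 52^1024 * 52^128 * 52^16 * 52^8 * 52^2 ≡ 39 * 65 * 39 * 65 * 65 (mod 91).
Accumulate the product:
39 * 65 = 2535 ≡ 78
78 * 39 = 3042 ≡ 39
39 * 65 = 2535 ≡ 78
78 * 65 = 5070 ≡ 65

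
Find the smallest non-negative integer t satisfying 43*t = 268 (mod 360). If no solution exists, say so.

gcd(43, 360) = 1, so a unique solution mod 360 exists.
43⁻¹ ≡ 67 (mod 360).
t ≡ 67*268 ≡ 316 (mod 360).

316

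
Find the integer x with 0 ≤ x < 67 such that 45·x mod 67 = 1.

3

67 = 1*45 + 22
45 = 2*22 + 1
22 = 22*1 + 0
gcd(45, 67) = 1, so the inverse exists.
Bézout: 1 = −2*67 + 3*45.
So 45⁻¹ ≡ 3 (mod 67).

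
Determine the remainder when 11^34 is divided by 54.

Using repeated squaring:
11^1 ≡ 11 (mod 54)
11^2 ≡ 11^2 = 121 ≡ 13 (mod 54)
11^4 ≡ 13^2 = 169 ≡ 7 (mod 54)
11^8 ≡ 7^2 = 49 (mod 54)
11^16 ≡ 49^2 = 2401 ≡ 25 (mod 54)
11^32 ≡ 25^2 = 625 ≡ 31 (mod 54)
11^34 = 11^32 × 11^2 ≡ 31 × 13 (mod 54).
31 × 13 = 403 ≡ 25 (mod 54).

25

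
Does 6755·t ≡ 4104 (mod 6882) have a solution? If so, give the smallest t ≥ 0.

gcd(6755, 6882) = 1, so a unique solution mod 6882 exists.
6755⁻¹ ≡ 4877 (mod 6882).
t ≡ 4877·4104 ≡ 2352 (mod 6882).

2352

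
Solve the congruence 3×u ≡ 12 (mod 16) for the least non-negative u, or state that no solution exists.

gcd(3, 16) = 1, so a unique solution mod 16 exists.
3⁻¹ ≡ 11 (mod 16).
u ≡ 11×12 ≡ 4 (mod 16).

4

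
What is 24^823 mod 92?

823 in binary is 1100110111, i.e. 823 = 512 + 256 + 32 + 16 + 4 + 2 + 1.
24^1 ≡ 24 (mod 92)
24^2 ≡ 24^2 = 576 ≡ 24 (mod 92)
24^4 ≡ 24^2 = 576 ≡ 24 (mod 92)
24^8 ≡ 24^2 = 576 ≡ 24 (mod 92)
24^16 ≡ 24^2 = 576 ≡ 24 (mod 92)
24^32 ≡ 24^2 = 576 ≡ 24 (mod 92)
24^64 ≡ 24^2 = 576 ≡ 24 (mod 92)
24^128 ≡ 24^2 = 576 ≡ 24 (mod 92)
24^256 ≡ 24^2 = 576 ≡ 24 (mod 92)
24^512 ≡ 24^2 = 576 ≡ 24 (mod 92)
24^823 = 24^512 × 24^256 × 24^32 × 24^16 × 24^4 × 24^2 × 24^1 ≡ 24 × 24 × 24 × 24 × 24 × 24 × 24 (mod 92).
Accumulate the product:
24 × 24 = 576 ≡ 24
24 × 24 = 576 ≡ 24
24 × 24 = 576 ≡ 24
24 × 24 = 576 ≡ 24
24 × 24 = 576 ≡ 24
24 × 24 = 576 ≡ 24

24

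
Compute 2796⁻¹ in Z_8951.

Run the extended Euclidean algorithm:
8951 = 3·2796 + 563
2796 = 4·563 + 544
563 = 1·544 + 19
544 = 28·19 + 12
19 = 1·12 + 7
12 = 1·7 + 5
7 = 1·5 + 2
5 = 2·2 + 1
2 = 2·1 + 0
gcd(2796, 8951) = 1, so the inverse exists.
Bézout: 1 = −1177·8951 + 3768·2796.
So 2796⁻¹ ≡ 3768 (mod 8951).

3768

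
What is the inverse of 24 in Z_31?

22

Run the extended Euclidean algorithm:
31 = 1·24 + 7
24 = 3·7 + 3
7 = 2·3 + 1
3 = 3·1 + 0
gcd(24, 31) = 1, so the inverse exists.
Back-substitute for 1:
1 = 1·7 − 2·3
  = −2·24 + 7·7
  = 7·31 − 9·24
So 24⁻¹ ≡ −9 ≡ 22 (mod 31).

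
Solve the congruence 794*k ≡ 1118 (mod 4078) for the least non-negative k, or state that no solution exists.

2025

gcd(794, 4078) = 2, and 2 | 1118, so solutions exist.
Divide through by 2: 397*k ≡ 559 (mod 2039).
397⁻¹ ≡ 1397 (mod 2039).
k ≡ 1397*559 ≡ 2025 (mod 2039).
The smallest non-negative solution is k = 2025.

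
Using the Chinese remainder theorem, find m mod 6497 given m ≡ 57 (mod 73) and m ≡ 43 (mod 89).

73⁻¹ mod 89: 73·50 ≡ 1 (mod 89), so 73⁻¹ ≡ 50.
m = 57 + 73·((43 − 57)·50 mod 89) = 57 + 73·12 = 933.

933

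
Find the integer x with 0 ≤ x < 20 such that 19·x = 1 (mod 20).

Run the extended Euclidean algorithm:
20 = 1·19 + 1
19 = 19·1 + 0
gcd(19, 20) = 1, so the inverse exists.
Bézout: 1 = 1·20 − 1·19.
So 19⁻¹ ≡ −1 ≡ 19 (mod 20).

19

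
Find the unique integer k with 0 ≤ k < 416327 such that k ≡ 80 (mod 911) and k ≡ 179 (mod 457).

911⁻¹ mod 457: 911*152 ≡ 1 (mod 457), so 911⁻¹ ≡ 152.
k = 80 + 911*((179 − 80)*152 mod 457) = 80 + 911*424 = 386344.

386344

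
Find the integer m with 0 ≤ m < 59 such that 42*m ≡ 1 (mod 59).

59 = 1×42 + 17
42 = 2×17 + 8
17 = 2×8 + 1
8 = 8×1 + 0
gcd(42, 59) = 1, so the inverse exists.
Bézout: 1 = 5×59 − 7×42.
So 42⁻¹ ≡ −7 ≡ 52 (mod 59).

52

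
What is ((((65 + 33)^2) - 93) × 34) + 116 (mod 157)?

70

65 + 33 = 98
(98)^2 ≡ 27 (mod 157)
27 - 93 = -66 ≡ 91 (mod 157)
91 × 34 = 3094 ≡ 111 (mod 157)
111 + 116 = 227 ≡ 70 (mod 157)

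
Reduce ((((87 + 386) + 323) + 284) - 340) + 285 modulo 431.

163

87 + 386 = 473 ≡ 42 (mod 431)
42 + 323 = 365
365 + 284 = 649 ≡ 218 (mod 431)
218 - 340 = -122 ≡ 309 (mod 431)
309 + 285 = 594 ≡ 163 (mod 431)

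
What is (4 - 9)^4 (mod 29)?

4 - 9 = -5 ≡ 24 (mod 29)
(24)^4 ≡ 16 (mod 29)

16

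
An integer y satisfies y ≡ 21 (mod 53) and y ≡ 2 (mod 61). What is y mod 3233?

551

53⁻¹ mod 61: 53×38 ≡ 1 (mod 61), so 53⁻¹ ≡ 38.
y = 21 + 53×((2 − 21)×38 mod 61) = 21 + 53×10 = 551.
Check: 551 mod 53 = 21, 551 mod 61 = 2. ✓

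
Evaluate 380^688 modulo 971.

Using repeated squaring:
380^1 ≡ 380 (mod 971)
380^2 ≡ 380^2 = 144400 ≡ 692 (mod 971)
380^4 ≡ 692^2 = 478864 ≡ 161 (mod 971)
380^8 ≡ 161^2 = 25921 ≡ 675 (mod 971)
380^16 ≡ 675^2 = 455625 ≡ 226 (mod 971)
380^32 ≡ 226^2 = 51076 ≡ 584 (mod 971)
380^64 ≡ 584^2 = 341056 ≡ 235 (mod 971)
380^128 ≡ 235^2 = 55225 ≡ 849 (mod 971)
380^256 ≡ 849^2 = 720801 ≡ 319 (mod 971)
380^512 ≡ 319^2 = 101761 ≡ 777 (mod 971)
380^688 = 380^512 × 380^128 × 380^32 × 380^16 ≡ 777 × 849 × 584 × 226 (mod 971).
Accumulate the product:
777 × 849 = 659673 ≡ 364
364 × 584 = 212576 ≡ 898
898 × 226 = 202948 ≡ 9

9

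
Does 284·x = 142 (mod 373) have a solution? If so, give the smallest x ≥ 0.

187

gcd(284, 373) = 1, so a unique solution mod 373 exists.
284⁻¹ ≡ 88 (mod 373).
x ≡ 88·142 ≡ 187 (mod 373).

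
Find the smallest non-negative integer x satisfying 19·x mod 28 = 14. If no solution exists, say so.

14

gcd(19, 28) = 1, so a unique solution mod 28 exists.
19⁻¹ ≡ 3 (mod 28).
x ≡ 3·14 ≡ 14 (mod 28).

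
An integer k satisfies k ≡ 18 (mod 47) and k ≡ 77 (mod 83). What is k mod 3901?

2650

47⁻¹ mod 83: 47·53 ≡ 1 (mod 83), so 47⁻¹ ≡ 53.
k = 18 + 47·((77 − 18)·53 mod 83) = 18 + 47·56 = 2650.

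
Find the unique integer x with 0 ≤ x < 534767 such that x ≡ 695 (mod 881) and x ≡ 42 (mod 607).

881⁻¹ mod 607: 881×144 ≡ 1 (mod 607), so 881⁻¹ ≡ 144.
x = 695 + 881×((42 − 695)×144 mod 607) = 695 + 881×53 = 47388.

47388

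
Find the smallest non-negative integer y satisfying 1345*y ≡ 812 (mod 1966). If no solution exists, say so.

100

gcd(1345, 1966) = 1, so a unique solution mod 1966 exists.
1345⁻¹ ≡ 649 (mod 1966).
y ≡ 649*812 ≡ 100 (mod 1966).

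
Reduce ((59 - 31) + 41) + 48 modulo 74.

59 - 31 = 28
28 + 41 = 69
69 + 48 = 117 ≡ 43 (mod 74)

43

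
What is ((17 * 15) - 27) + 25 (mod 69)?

46

17 * 15 = 255 ≡ 48 (mod 69)
48 - 27 = 21
21 + 25 = 46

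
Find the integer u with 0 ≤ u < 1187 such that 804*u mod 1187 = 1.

781

By the extended Euclidean algorithm:
1187 = 1*804 + 383
804 = 2*383 + 38
383 = 10*38 + 3
38 = 12*3 + 2
3 = 1*2 + 1
2 = 2*1 + 0
gcd(804, 1187) = 1, so the inverse exists.
Back-substitute for 1:
1 = 1*3 − 1*2
  = −1*38 + 13*3
  = 13*383 − 131*38
  = −131*804 + 275*383
  = 275*1187 − 406*804
So 804⁻¹ ≡ −406 ≡ 781 (mod 1187).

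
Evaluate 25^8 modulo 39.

25^1 ≡ 25 (mod 39)
25^2 ≡ 25^2 = 625 ≡ 1 (mod 39)
25^4 ≡ 1^2 = 1 (mod 39)
25^8 ≡ 1^2 = 1 (mod 39)
So 25^8 ≡ 1 (mod 39).

1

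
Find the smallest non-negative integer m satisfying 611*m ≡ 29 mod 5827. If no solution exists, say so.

2966

gcd(611, 5827) = 1, so a unique solution mod 5827 exists.
611⁻¹ ≡ 906 (mod 5827).
m ≡ 906*29 ≡ 2966 (mod 5827).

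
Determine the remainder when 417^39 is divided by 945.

918

By square-and-multiply:
39 in binary is 100111, i.e. 39 = 32 + 4 + 2 + 1.
417^1 ≡ 417 (mod 945)
417^2 ≡ 417^2 = 173889 ≡ 9 (mod 945)
417^4 ≡ 9^2 = 81 (mod 945)
417^8 ≡ 81^2 = 6561 ≡ 891 (mod 945)
417^16 ≡ 891^2 = 793881 ≡ 81 (mod 945)
417^32 ≡ 81^2 = 6561 ≡ 891 (mod 945)
417^39 = 417^32 × 417^4 × 417^2 × 417^1 ≡ 891 × 81 × 9 × 417 (mod 945).
Accumulate the product:
891 × 81 = 72171 ≡ 351
351 × 9 = 3159 ≡ 324
324 × 417 = 135108 ≡ 918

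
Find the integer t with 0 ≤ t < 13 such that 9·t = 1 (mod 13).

3

Apply the Euclidean algorithm and back-substitute:
13 = 1×9 + 4
9 = 2×4 + 1
4 = 4×1 + 0
gcd(9, 13) = 1, so the inverse exists.
Back-substitute for 1:
1 = 1×9 − 2×4
  = −2×13 + 3×9
So 9⁻¹ ≡ 3 (mod 13).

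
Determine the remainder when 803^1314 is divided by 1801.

952

Compute successive squares:
803^1 ≡ 803 (mod 1801)
803^2 ≡ 803^2 = 644809 ≡ 51 (mod 1801)
803^4 ≡ 51^2 = 2601 ≡ 800 (mod 1801)
803^8 ≡ 800^2 = 640000 ≡ 645 (mod 1801)
803^16 ≡ 645^2 = 416025 ≡ 1795 (mod 1801)
803^32 ≡ 1795^2 = 3222025 ≡ 36 (mod 1801)
803^64 ≡ 36^2 = 1296 (mod 1801)
803^128 ≡ 1296^2 = 1679616 ≡ 1084 (mod 1801)
803^256 ≡ 1084^2 = 1175056 ≡ 804 (mod 1801)
803^512 ≡ 804^2 = 646416 ≡ 1658 (mod 1801)
803^1024 ≡ 1658^2 = 2748964 ≡ 638 (mod 1801)
803^1314 = 803^1024 × 803^256 × 803^32 × 803^2 ≡ 638 × 804 × 36 × 51 (mod 1801).
Accumulate the product:
638 × 804 = 512952 ≡ 1468
1468 × 36 = 52848 ≡ 619
619 × 51 = 31569 ≡ 952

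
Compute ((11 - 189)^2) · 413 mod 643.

442

11 - 189 = -178 ≡ 465 (mod 643)
(465)^2 ≡ 177 (mod 643)
177 · 413 = 73101 ≡ 442 (mod 643)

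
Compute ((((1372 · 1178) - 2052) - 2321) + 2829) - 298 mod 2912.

1372 · 1178 = 1616216 ≡ 56 (mod 2912)
56 - 2052 = -1996 ≡ 916 (mod 2912)
916 - 2321 = -1405 ≡ 1507 (mod 2912)
1507 + 2829 = 4336 ≡ 1424 (mod 2912)
1424 - 298 = 1126

1126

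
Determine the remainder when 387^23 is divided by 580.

243

23 in binary is 10111, i.e. 23 = 16 + 4 + 2 + 1.
387^1 ≡ 387 (mod 580)
387^2 ≡ 387^2 = 149769 ≡ 129 (mod 580)
387^4 ≡ 129^2 = 16641 ≡ 401 (mod 580)
387^8 ≡ 401^2 = 160801 ≡ 141 (mod 580)
387^16 ≡ 141^2 = 19881 ≡ 161 (mod 580)
387^23 = 387^16 · 387^4 · 387^2 · 387^1 ≡ 161 · 401 · 129 · 387 (mod 580).
Accumulate the product:
161 · 401 = 64561 ≡ 181
181 · 129 = 23349 ≡ 149
149 · 387 = 57663 ≡ 243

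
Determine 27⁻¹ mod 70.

13

70 = 2·27 + 16
27 = 1·16 + 11
16 = 1·11 + 5
11 = 2·5 + 1
5 = 5·1 + 0
gcd(27, 70) = 1, so the inverse exists.
Back-substitute for 1:
1 = 1·11 − 2·5
  = −2·16 + 3·11
  = 3·27 − 5·16
  = −5·70 + 13·27
So 27⁻¹ ≡ 13 (mod 70).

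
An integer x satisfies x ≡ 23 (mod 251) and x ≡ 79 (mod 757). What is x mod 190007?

179488

251⁻¹ mod 757: 251×567 ≡ 1 (mod 757), so 251⁻¹ ≡ 567.
x = 23 + 251×((79 − 23)×567 mod 757) = 23 + 251×715 = 179488.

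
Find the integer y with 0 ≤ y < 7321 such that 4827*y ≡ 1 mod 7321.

2410

7321 = 1×4827 + 2494
4827 = 1×2494 + 2333
2494 = 1×2333 + 161
2333 = 14×161 + 79
161 = 2×79 + 3
79 = 26×3 + 1
3 = 3×1 + 0
gcd(4827, 7321) = 1, so the inverse exists.
Back-substitute for 1:
1 = 1×79 − 26×3
  = −26×161 + 53×79
  = 53×2333 − 768×161
  = −768×2494 + 821×2333
  = 821×4827 − 1589×2494
  = −1589×7321 + 2410×4827
So 4827⁻¹ ≡ 2410 (mod 7321).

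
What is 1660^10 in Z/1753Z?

10 in binary is 1010, i.e. 10 = 8 + 2.
1660^1 ≡ 1660 (mod 1753)
1660^2 ≡ 1660^2 = 2755600 ≡ 1637 (mod 1753)
1660^4 ≡ 1637^2 = 2679769 ≡ 1185 (mod 1753)
1660^8 ≡ 1185^2 = 1404225 ≡ 72 (mod 1753)
1660^10 = 1660^8 · 1660^2 ≡ 72 · 1637 (mod 1753).
72 · 1637 = 117864 ≡ 413 (mod 1753).

413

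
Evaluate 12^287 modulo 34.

By square-and-multiply:
12^1 ≡ 12 (mod 34)
12^2 ≡ 12^2 = 144 ≡ 8 (mod 34)
12^4 ≡ 8^2 = 64 ≡ 30 (mod 34)
12^8 ≡ 30^2 = 900 ≡ 16 (mod 34)
12^16 ≡ 16^2 = 256 ≡ 18 (mod 34)
12^32 ≡ 18^2 = 324 ≡ 18 (mod 34)
12^64 ≡ 18^2 = 324 ≡ 18 (mod 34)
12^128 ≡ 18^2 = 324 ≡ 18 (mod 34)
12^256 ≡ 18^2 = 324 ≡ 18 (mod 34)
12^287 = 12^256 × 12^16 × 12^8 × 12^4 × 12^2 × 12^1 ≡ 18 × 18 × 16 × 30 × 8 × 12 (mod 34).
Accumulate the product:
18 × 18 = 324 ≡ 18
18 × 16 = 288 ≡ 16
16 × 30 = 480 ≡ 4
4 × 8 = 32
32 × 12 = 384 ≡ 10

10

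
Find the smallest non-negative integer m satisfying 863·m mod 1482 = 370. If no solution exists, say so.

1400

gcd(863, 1482) = 1, so a unique solution mod 1482 exists.
863⁻¹ ≡ 905 (mod 1482).
m ≡ 905·370 ≡ 1400 (mod 1482).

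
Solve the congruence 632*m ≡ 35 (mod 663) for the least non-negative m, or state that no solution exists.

448

gcd(632, 663) = 1, so a unique solution mod 663 exists.
632⁻¹ ≡ 278 (mod 663).
m ≡ 278*35 ≡ 448 (mod 663).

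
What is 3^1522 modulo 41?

9

3^1 ≡ 3 (mod 41)
3^2 ≡ 3^2 = 9 (mod 41)
3^4 ≡ 9^2 = 81 ≡ 40 (mod 41)
3^8 ≡ 40^2 = 1600 ≡ 1 (mod 41)
3^16 ≡ 1^2 = 1 (mod 41)
3^32 ≡ 1^2 = 1 (mod 41)
3^64 ≡ 1^2 = 1 (mod 41)
3^128 ≡ 1^2 = 1 (mod 41)
3^256 ≡ 1^2 = 1 (mod 41)
3^512 ≡ 1^2 = 1 (mod 41)
3^1024 ≡ 1^2 = 1 (mod 41)
3^1522 = 3^1024 × 3^256 × 3^128 × 3^64 × 3^32 × 3^16 × 3^2 ≡ 1 × 1 × 1 × 1 × 1 × 1 × 9 (mod 41).
Accumulate the product:
1 × 1 = 1
1 × 1 = 1
1 × 1 = 1
1 × 1 = 1
1 × 1 = 1
1 × 9 = 9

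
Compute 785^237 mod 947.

356

Using repeated squaring:
237 in binary is 11101101, i.e. 237 = 128 + 64 + 32 + 8 + 4 + 1.
785^1 ≡ 785 (mod 947)
785^2 ≡ 785^2 = 616225 ≡ 675 (mod 947)
785^4 ≡ 675^2 = 455625 ≡ 118 (mod 947)
785^8 ≡ 118^2 = 13924 ≡ 666 (mod 947)
785^16 ≡ 666^2 = 443556 ≡ 360 (mod 947)
785^32 ≡ 360^2 = 129600 ≡ 808 (mod 947)
785^64 ≡ 808^2 = 652864 ≡ 381 (mod 947)
785^128 ≡ 381^2 = 145161 ≡ 270 (mod 947)
785^237 = 785^128 * 785^64 * 785^32 * 785^8 * 785^4 * 785^1 ≡ 270 * 381 * 808 * 666 * 118 * 785 (mod 947).
Accumulate the product:
270 * 381 = 102870 ≡ 594
594 * 808 = 479952 ≡ 770
770 * 666 = 512820 ≡ 493
493 * 118 = 58174 ≡ 407
407 * 785 = 319495 ≡ 356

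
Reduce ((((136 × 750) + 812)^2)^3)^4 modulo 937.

820

136 × 750 = 102000 ≡ 804 (mod 937)
804 + 812 = 1616 ≡ 679 (mod 937)
(679)^2 ≡ 37 (mod 937)
(37)^3 ≡ 55 (mod 937)
(55)^4 ≡ 820 (mod 937)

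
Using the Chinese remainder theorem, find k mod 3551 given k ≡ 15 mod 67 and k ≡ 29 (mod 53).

82

67⁻¹ mod 53: 67×19 ≡ 1 (mod 53), so 67⁻¹ ≡ 19.
k = 15 + 67×((29 − 15)×19 mod 53) = 15 + 67×1 = 82.
Check: 82 mod 67 = 15, 82 mod 53 = 29. ✓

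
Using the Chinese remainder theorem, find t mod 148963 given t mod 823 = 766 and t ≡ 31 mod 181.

823⁻¹ mod 181: 823×64 ≡ 1 (mod 181), so 823⁻¹ ≡ 64.
t = 766 + 823×((31 − 766)×64 mod 181) = 766 + 823×20 = 17226.
Check: 17226 mod 823 = 766, 17226 mod 181 = 31. ✓

17226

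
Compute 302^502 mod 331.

302^1 ≡ 302 (mod 331)
302^2 ≡ 302^2 = 91204 ≡ 179 (mod 331)
302^4 ≡ 179^2 = 32041 ≡ 265 (mod 331)
302^8 ≡ 265^2 = 70225 ≡ 53 (mod 331)
302^16 ≡ 53^2 = 2809 ≡ 161 (mod 331)
302^32 ≡ 161^2 = 25921 ≡ 103 (mod 331)
302^64 ≡ 103^2 = 10609 ≡ 17 (mod 331)
302^128 ≡ 17^2 = 289 (mod 331)
302^256 ≡ 289^2 = 83521 ≡ 109 (mod 331)
302^502 = 302^256 · 302^128 · 302^64 · 302^32 · 302^16 · 302^4 · 302^2 ≡ 109 · 289 · 17 · 103 · 161 · 265 · 179 (mod 331).
Accumulate the product:
109 · 289 = 31501 ≡ 56
56 · 17 = 952 ≡ 290
290 · 103 = 29870 ≡ 80
80 · 161 = 12880 ≡ 302
302 · 265 = 80030 ≡ 259
259 · 179 = 46361 ≡ 21

21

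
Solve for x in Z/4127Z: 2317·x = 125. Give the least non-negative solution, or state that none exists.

gcd(2317, 4127) = 1, so a unique solution mod 4127 exists.
2317⁻¹ ≡ 3313 (mod 4127).
x ≡ 3313·125 ≡ 1425 (mod 4127).

1425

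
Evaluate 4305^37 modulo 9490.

4305

Compute successive squares:
37 in binary is 100101, i.e. 37 = 32 + 4 + 1.
4305^1 ≡ 4305 (mod 9490)
4305^2 ≡ 4305^2 = 18533025 ≡ 8545 (mod 9490)
4305^4 ≡ 8545^2 = 73017025 ≡ 965 (mod 9490)
4305^8 ≡ 965^2 = 931225 ≡ 1205 (mod 9490)
4305^16 ≡ 1205^2 = 1452025 ≡ 55 (mod 9490)
4305^32 ≡ 55^2 = 3025 (mod 9490)
4305^37 = 4305^32 × 4305^4 × 4305^1 ≡ 3025 × 965 × 4305 (mod 9490).
Accumulate the product:
3025 × 965 = 2919125 ≡ 5695
5695 × 4305 = 24516975 ≡ 4305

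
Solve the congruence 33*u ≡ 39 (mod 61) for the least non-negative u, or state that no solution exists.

gcd(33, 61) = 1, so a unique solution mod 61 exists.
33⁻¹ ≡ 37 (mod 61).
u ≡ 37*39 ≡ 40 (mod 61).

40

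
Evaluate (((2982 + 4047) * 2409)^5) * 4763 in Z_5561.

2982 + 4047 = 7029 ≡ 1468 (mod 5561)
1468 * 2409 = 3536412 ≡ 5177 (mod 5561)
(5177)^5 ≡ 4858 (mod 5561)
4858 * 4763 = 23138654 ≡ 4894 (mod 5561)

4894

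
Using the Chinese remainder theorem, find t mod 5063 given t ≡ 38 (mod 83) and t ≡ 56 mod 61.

83⁻¹ mod 61: 83*25 ≡ 1 (mod 61), so 83⁻¹ ≡ 25.
t = 38 + 83*((56 − 38)*25 mod 61) = 38 + 83*23 = 1947.
Check: 1947 mod 83 = 38, 1947 mod 61 = 56. ✓

1947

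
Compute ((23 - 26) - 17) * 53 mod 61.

38

23 - 26 = -3 ≡ 58 (mod 61)
58 - 17 = 41
41 * 53 = 2173 ≡ 38 (mod 61)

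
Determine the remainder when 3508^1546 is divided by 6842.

3752

1546 in binary is 11000001010, i.e. 1546 = 1024 + 512 + 8 + 2.
3508^1 ≡ 3508 (mod 6842)
3508^2 ≡ 3508^2 = 12306064 ≡ 4148 (mod 6842)
3508^4 ≡ 4148^2 = 17205904 ≡ 5116 (mod 6842)
3508^8 ≡ 5116^2 = 26173456 ≡ 2806 (mod 6842)
3508^16 ≡ 2806^2 = 7873636 ≡ 5336 (mod 6842)
3508^32 ≡ 5336^2 = 28472896 ≡ 3334 (mod 6842)
3508^64 ≡ 3334^2 = 11115556 ≡ 4148 (mod 6842)
3508^128 ≡ 4148^2 = 17205904 ≡ 5116 (mod 6842)
3508^256 ≡ 5116^2 = 26173456 ≡ 2806 (mod 6842)
3508^512 ≡ 2806^2 = 7873636 ≡ 5336 (mod 6842)
3508^1024 ≡ 5336^2 = 28472896 ≡ 3334 (mod 6842)
3508^1546 = 3508^1024 * 3508^512 * 3508^8 * 3508^2 ≡ 3334 * 5336 * 2806 * 4148 (mod 6842).
Accumulate the product:
3334 * 5336 = 17790224 ≡ 1024
1024 * 2806 = 2873344 ≡ 6546
6546 * 4148 = 27152808 ≡ 3752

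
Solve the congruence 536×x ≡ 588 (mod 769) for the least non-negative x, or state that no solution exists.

gcd(536, 769) = 1, so a unique solution mod 769 exists.
536⁻¹ ≡ 33 (mod 769).
x ≡ 33×588 ≡ 179 (mod 769).

179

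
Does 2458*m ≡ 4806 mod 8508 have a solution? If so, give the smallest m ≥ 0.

gcd(2458, 8508) = 2, and 2 | 4806, so solutions exist.
Divide through by 2: 1229*m = 2403 (mod 4254).
1229⁻¹ ≡ 1433 (mod 4254).
m ≡ 1433*2403 ≡ 2013 (mod 4254).
The smallest non-negative solution is m = 2013.

2013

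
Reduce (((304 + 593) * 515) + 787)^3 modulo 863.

272

304 + 593 = 897 ≡ 34 (mod 863)
34 * 515 = 17510 ≡ 250 (mod 863)
250 + 787 = 1037 ≡ 174 (mod 863)
(174)^3 ≡ 272 (mod 863)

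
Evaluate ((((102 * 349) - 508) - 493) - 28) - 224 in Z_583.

102 * 349 = 35598 ≡ 35 (mod 583)
35 - 508 = -473 ≡ 110 (mod 583)
110 - 493 = -383 ≡ 200 (mod 583)
200 - 28 = 172
172 - 224 = -52 ≡ 531 (mod 583)

531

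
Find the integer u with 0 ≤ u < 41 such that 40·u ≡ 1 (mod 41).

Apply the Euclidean algorithm and back-substitute:
41 = 1·40 + 1
40 = 40·1 + 0
gcd(40, 41) = 1, so the inverse exists.
Bézout: 1 = 1·41 − 1·40.
So 40⁻¹ ≡ −1 ≡ 40 (mod 41).

40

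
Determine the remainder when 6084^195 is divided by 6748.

5776

Compute successive squares:
195 in binary is 11000011, i.e. 195 = 128 + 64 + 2 + 1.
6084^1 ≡ 6084 (mod 6748)
6084^2 ≡ 6084^2 = 37015056 ≡ 2276 (mod 6748)
6084^4 ≡ 2276^2 = 5180176 ≡ 4460 (mod 6748)
6084^8 ≡ 4460^2 = 19891600 ≡ 5244 (mod 6748)
6084^16 ≡ 5244^2 = 27499536 ≡ 1436 (mod 6748)
6084^32 ≡ 1436^2 = 2062096 ≡ 3956 (mod 6748)
6084^64 ≡ 3956^2 = 15649936 ≡ 1324 (mod 6748)
6084^128 ≡ 1324^2 = 1752976 ≡ 5244 (mod 6748)
6084^195 = 6084^128 × 6084^64 × 6084^2 × 6084^1 ≡ 5244 × 1324 × 2276 × 6084 (mod 6748).
Accumulate the product:
5244 × 1324 = 6943056 ≡ 6112
6112 × 2276 = 13910912 ≡ 3284
3284 × 6084 = 19979856 ≡ 5776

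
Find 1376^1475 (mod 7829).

3340

1475 in binary is 10111000011, i.e. 1475 = 1024 + 256 + 128 + 64 + 2 + 1.
1376^1 ≡ 1376 (mod 7829)
1376^2 ≡ 1376^2 = 1893376 ≡ 6587 (mod 7829)
1376^4 ≡ 6587^2 = 43388569 ≡ 251 (mod 7829)
1376^8 ≡ 251^2 = 63001 ≡ 369 (mod 7829)
1376^16 ≡ 369^2 = 136161 ≡ 3068 (mod 7829)
1376^32 ≡ 3068^2 = 9412624 ≡ 2166 (mod 7829)
1376^64 ≡ 2166^2 = 4691556 ≡ 1985 (mod 7829)
1376^128 ≡ 1985^2 = 3940225 ≡ 2238 (mod 7829)
1376^256 ≡ 2238^2 = 5008644 ≡ 5913 (mod 7829)
1376^512 ≡ 5913^2 = 34963569 ≡ 7084 (mod 7829)
1376^1024 ≡ 7084^2 = 50183056 ≡ 6995 (mod 7829)
1376^1475 = 1376^1024 * 1376^256 * 1376^128 * 1376^64 * 1376^2 * 1376^1 ≡ 6995 * 5913 * 2238 * 1985 * 6587 * 1376 (mod 7829).
Accumulate the product:
6995 * 5913 = 41361435 ≡ 828
828 * 2238 = 1853064 ≡ 5420
5420 * 1985 = 10758700 ≡ 1654
1654 * 6587 = 10894898 ≡ 4759
4759 * 1376 = 6548384 ≡ 3340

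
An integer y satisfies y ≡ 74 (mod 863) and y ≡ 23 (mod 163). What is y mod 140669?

863⁻¹ mod 163: 863*17 ≡ 1 (mod 163), so 863⁻¹ ≡ 17.
y = 74 + 863*((23 − 74)*17 mod 163) = 74 + 863*111 = 95867.
Check: 95867 mod 863 = 74, 95867 mod 163 = 23. ✓

95867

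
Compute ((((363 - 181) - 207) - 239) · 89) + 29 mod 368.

85

363 - 181 = 182
182 - 207 = -25 ≡ 343 (mod 368)
343 - 239 = 104
104 · 89 = 9256 ≡ 56 (mod 368)
56 + 29 = 85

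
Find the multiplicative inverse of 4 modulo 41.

By the extended Euclidean algorithm:
41 = 10·4 + 1
4 = 4·1 + 0
gcd(4, 41) = 1, so the inverse exists.
Bézout: 1 = 1·41 − 10·4.
So 4⁻¹ ≡ −10 ≡ 31 (mod 41).

31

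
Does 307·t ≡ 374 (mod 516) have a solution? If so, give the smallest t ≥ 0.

134

gcd(307, 516) = 1, so a unique solution mod 516 exists.
307⁻¹ ≡ 79 (mod 516).
t ≡ 79·374 ≡ 134 (mod 516).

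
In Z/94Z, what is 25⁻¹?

79

By the extended Euclidean algorithm:
94 = 3×25 + 19
25 = 1×19 + 6
19 = 3×6 + 1
6 = 6×1 + 0
gcd(25, 94) = 1, so the inverse exists.
Bézout: 1 = 4×94 − 15×25.
So 25⁻¹ ≡ −15 ≡ 79 (mod 94).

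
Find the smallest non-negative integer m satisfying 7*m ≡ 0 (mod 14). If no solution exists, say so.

0

gcd(7, 14) = 7, and 7 | 0, so solutions exist.
Divide through by 7: 1*m ≡ 0 (mod 2).
1⁻¹ ≡ 1 (mod 2).
m ≡ 1*0 ≡ 0 (mod 2).
The smallest non-negative solution is m = 0.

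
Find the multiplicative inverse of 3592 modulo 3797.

426

3797 = 1×3592 + 205
3592 = 17×205 + 107
205 = 1×107 + 98
107 = 1×98 + 9
98 = 10×9 + 8
9 = 1×8 + 1
8 = 8×1 + 0
gcd(3592, 3797) = 1, so the inverse exists.
Back-substitute for 1:
1 = 1×9 − 1×8
  = −1×98 + 11×9
  = 11×107 − 12×98
  = −12×205 + 23×107
  = 23×3592 − 403×205
  = −403×3797 + 426×3592
So 3592⁻¹ ≡ 426 (mod 3797).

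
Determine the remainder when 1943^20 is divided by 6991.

1210

1943^1 ≡ 1943 (mod 6991)
1943^2 ≡ 1943^2 = 3775249 ≡ 109 (mod 6991)
1943^4 ≡ 109^2 = 11881 ≡ 4890 (mod 6991)
1943^8 ≡ 4890^2 = 23912100 ≡ 2880 (mod 6991)
1943^16 ≡ 2880^2 = 8294400 ≡ 3074 (mod 6991)
1943^20 = 1943^16 * 1943^4 ≡ 3074 * 4890 (mod 6991).
3074 * 4890 = 15031860 ≡ 1210 (mod 6991).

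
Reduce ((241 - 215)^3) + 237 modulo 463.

241 - 215 = 26
(26)^3 ≡ 445 (mod 463)
445 + 237 = 682 ≡ 219 (mod 463)

219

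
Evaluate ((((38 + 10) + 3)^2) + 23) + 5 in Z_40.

38 + 10 = 48 ≡ 8 (mod 40)
8 + 3 = 11
(11)^2 ≡ 1 (mod 40)
1 + 23 = 24
24 + 5 = 29

29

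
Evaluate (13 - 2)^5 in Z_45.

41

13 - 2 = 11
(11)^5 ≡ 41 (mod 45)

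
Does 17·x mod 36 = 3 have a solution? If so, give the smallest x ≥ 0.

15

gcd(17, 36) = 1, so a unique solution mod 36 exists.
17⁻¹ ≡ 17 (mod 36).
x ≡ 17·3 ≡ 15 (mod 36).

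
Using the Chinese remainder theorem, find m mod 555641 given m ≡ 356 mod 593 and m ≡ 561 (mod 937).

593⁻¹ mod 937: 593×286 ≡ 1 (mod 937), so 593⁻¹ ≡ 286.
m = 356 + 593×((561 − 356)×286 mod 937) = 356 + 593×536 = 318204.
Check: 318204 mod 593 = 356, 318204 mod 937 = 561. ✓

318204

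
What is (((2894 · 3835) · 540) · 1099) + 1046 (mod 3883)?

2894 · 3835 = 11098490 ≡ 876 (mod 3883)
876 · 540 = 473040 ≡ 3197 (mod 3883)
3197 · 1099 = 3513503 ≡ 3271 (mod 3883)
3271 + 1046 = 4317 ≡ 434 (mod 3883)

434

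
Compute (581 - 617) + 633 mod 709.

597

581 - 617 = -36 ≡ 673 (mod 709)
673 + 633 = 1306 ≡ 597 (mod 709)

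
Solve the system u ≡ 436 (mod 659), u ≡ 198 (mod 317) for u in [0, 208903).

111148

659⁻¹ mod 317: 659·279 ≡ 1 (mod 317), so 659⁻¹ ≡ 279.
u = 436 + 659·((198 − 436)·279 mod 317) = 436 + 659·168 = 111148.
Check: 111148 mod 659 = 436, 111148 mod 317 = 198. ✓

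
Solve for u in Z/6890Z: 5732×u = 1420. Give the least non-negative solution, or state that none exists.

gcd(5732, 6890) = 2, and 2 | 1420, so solutions exist.
Divide through by 2: 2866×u ≡ 710 mod 3445.
2866⁻¹ ≡ 3326 (mod 3445).
u ≡ 3326×710 ≡ 1635 (mod 3445).
The smallest non-negative solution is u = 1635.

1635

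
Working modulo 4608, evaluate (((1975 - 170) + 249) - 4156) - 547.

1975 - 170 = 1805
1805 + 249 = 2054
2054 - 4156 = -2102 ≡ 2506 (mod 4608)
2506 - 547 = 1959

1959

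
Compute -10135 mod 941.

216

-10135 = -11*941 + 216, so -10135 ≡ 216 (mod 941).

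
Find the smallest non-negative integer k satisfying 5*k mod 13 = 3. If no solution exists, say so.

11

gcd(5, 13) = 1, so a unique solution mod 13 exists.
5⁻¹ ≡ 8 (mod 13).
k ≡ 8*3 ≡ 11 (mod 13).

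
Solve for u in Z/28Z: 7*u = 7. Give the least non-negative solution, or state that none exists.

gcd(7, 28) = 7, and 7 | 7, so solutions exist.
Divide through by 7: 1*u mod 4 = 1.
1⁻¹ ≡ 1 (mod 4).
u ≡ 1*1 ≡ 1 (mod 4).
The smallest non-negative solution is u = 1.

1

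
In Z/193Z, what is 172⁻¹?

Run the extended Euclidean algorithm:
193 = 1·172 + 21
172 = 8·21 + 4
21 = 5·4 + 1
4 = 4·1 + 0
gcd(172, 193) = 1, so the inverse exists.
Bézout: 1 = 41·193 − 46·172.
So 172⁻¹ ≡ −46 ≡ 147 (mod 193).

147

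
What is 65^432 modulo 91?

Using repeated squaring:
432 in binary is 110110000, i.e. 432 = 256 + 128 + 32 + 16.
65^1 ≡ 65 (mod 91)
65^2 ≡ 65^2 = 4225 ≡ 39 (mod 91)
65^4 ≡ 39^2 = 1521 ≡ 65 (mod 91)
65^8 ≡ 65^2 = 4225 ≡ 39 (mod 91)
65^16 ≡ 39^2 = 1521 ≡ 65 (mod 91)
65^32 ≡ 65^2 = 4225 ≡ 39 (mod 91)
65^64 ≡ 39^2 = 1521 ≡ 65 (mod 91)
65^128 ≡ 65^2 = 4225 ≡ 39 (mod 91)
65^256 ≡ 39^2 = 1521 ≡ 65 (mod 91)
65^432 = 65^256 * 65^128 * 65^32 * 65^16 ≡ 65 * 39 * 39 * 65 (mod 91).
Accumulate the product:
65 * 39 = 2535 ≡ 78
78 * 39 = 3042 ≡ 39
39 * 65 = 2535 ≡ 78

78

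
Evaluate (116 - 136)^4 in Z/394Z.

116 - 136 = -20 ≡ 374 (mod 394)
(374)^4 ≡ 36 (mod 394)

36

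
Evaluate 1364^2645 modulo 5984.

2112

Using repeated squaring:
2645 in binary is 101001010101, i.e. 2645 = 2048 + 512 + 64 + 16 + 4 + 1.
1364^1 ≡ 1364 (mod 5984)
1364^2 ≡ 1364^2 = 1860496 ≡ 5456 (mod 5984)
1364^4 ≡ 5456^2 = 29767936 ≡ 3520 (mod 5984)
1364^8 ≡ 3520^2 = 12390400 ≡ 3520 (mod 5984)
1364^16 ≡ 3520^2 = 12390400 ≡ 3520 (mod 5984)
1364^32 ≡ 3520^2 = 12390400 ≡ 3520 (mod 5984)
1364^64 ≡ 3520^2 = 12390400 ≡ 3520 (mod 5984)
1364^128 ≡ 3520^2 = 12390400 ≡ 3520 (mod 5984)
1364^256 ≡ 3520^2 = 12390400 ≡ 3520 (mod 5984)
1364^512 ≡ 3520^2 = 12390400 ≡ 3520 (mod 5984)
1364^1024 ≡ 3520^2 = 12390400 ≡ 3520 (mod 5984)
1364^2048 ≡ 3520^2 = 12390400 ≡ 3520 (mod 5984)
1364^2645 = 1364^2048 · 1364^512 · 1364^64 · 1364^16 · 1364^4 · 1364^1 ≡ 3520 · 3520 · 3520 · 3520 · 3520 · 1364 (mod 5984).
Accumulate the product:
3520 · 3520 = 12390400 ≡ 3520
3520 · 3520 = 12390400 ≡ 3520
3520 · 3520 = 12390400 ≡ 3520
3520 · 3520 = 12390400 ≡ 3520
3520 · 1364 = 4801280 ≡ 2112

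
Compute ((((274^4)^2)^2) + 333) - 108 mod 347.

(274)^4 ≡ 108 (mod 347)
(108)^2 ≡ 213 (mod 347)
(213)^2 ≡ 259 (mod 347)
259 + 333 = 592 ≡ 245 (mod 347)
245 - 108 = 137

137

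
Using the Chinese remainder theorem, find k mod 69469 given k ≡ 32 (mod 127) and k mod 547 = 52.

3334

127⁻¹ mod 547: 127*56 ≡ 1 (mod 547), so 127⁻¹ ≡ 56.
k = 32 + 127*((52 − 32)*56 mod 547) = 32 + 127*26 = 3334.
Check: 3334 mod 127 = 32, 3334 mod 547 = 52. ✓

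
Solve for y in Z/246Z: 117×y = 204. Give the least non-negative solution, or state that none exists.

gcd(117, 246) = 3, and 3 | 204, so solutions exist.
Divide through by 3: 39×y ≡ 68 (mod 82).
39⁻¹ ≡ 61 (mod 82).
y ≡ 61×68 ≡ 48 (mod 82).
The smallest non-negative solution is y = 48.

48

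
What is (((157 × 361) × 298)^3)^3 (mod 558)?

64

157 × 361 = 56677 ≡ 319 (mod 558)
319 × 298 = 95062 ≡ 202 (mod 558)
(202)^3 ≡ 190 (mod 558)
(190)^3 ≡ 64 (mod 558)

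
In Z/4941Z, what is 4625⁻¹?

Apply the Euclidean algorithm and back-substitute:
4941 = 1×4625 + 316
4625 = 14×316 + 201
316 = 1×201 + 115
201 = 1×115 + 86
115 = 1×86 + 29
86 = 2×29 + 28
29 = 1×28 + 1
28 = 28×1 + 0
gcd(4625, 4941) = 1, so the inverse exists.
Bézout: 1 = 161×4941 − 172×4625.
So 4625⁻¹ ≡ −172 ≡ 4769 (mod 4941).

4769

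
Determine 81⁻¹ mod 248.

49

Run the extended Euclidean algorithm:
248 = 3×81 + 5
81 = 16×5 + 1
5 = 5×1 + 0
gcd(81, 248) = 1, so the inverse exists.
Bézout: 1 = −16×248 + 49×81.
So 81⁻¹ ≡ 49 (mod 248).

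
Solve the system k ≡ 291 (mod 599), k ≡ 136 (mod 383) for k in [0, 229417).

599⁻¹ mod 383: 599*172 ≡ 1 (mod 383), so 599⁻¹ ≡ 172.
k = 291 + 599*((136 − 291)*172 mod 383) = 291 + 599*150 = 90141.

90141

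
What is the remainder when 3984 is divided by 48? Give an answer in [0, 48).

0

3984 = 83·48 + 0, so 3984 ≡ 0 (mod 48).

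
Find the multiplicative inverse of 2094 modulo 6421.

1432

6421 = 3×2094 + 139
2094 = 15×139 + 9
139 = 15×9 + 4
9 = 2×4 + 1
4 = 4×1 + 0
gcd(2094, 6421) = 1, so the inverse exists.
Bézout: 1 = −467×6421 + 1432×2094.
So 2094⁻¹ ≡ 1432 (mod 6421).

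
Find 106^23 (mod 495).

211

Compute successive squares:
106^1 ≡ 106 (mod 495)
106^2 ≡ 106^2 = 11236 ≡ 346 (mod 495)
106^4 ≡ 346^2 = 119716 ≡ 421 (mod 495)
106^8 ≡ 421^2 = 177241 ≡ 31 (mod 495)
106^16 ≡ 31^2 = 961 ≡ 466 (mod 495)
106^23 = 106^16 · 106^4 · 106^2 · 106^1 ≡ 466 · 421 · 346 · 106 (mod 495).
Accumulate the product:
466 · 421 = 196186 ≡ 166
166 · 346 = 57436 ≡ 16
16 · 106 = 1696 ≡ 211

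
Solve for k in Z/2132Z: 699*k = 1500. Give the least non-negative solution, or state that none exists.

176

gcd(699, 2132) = 1, so a unique solution mod 2132 exists.
699⁻¹ ≡ 2071 (mod 2132).
k ≡ 2071*1500 ≡ 176 (mod 2132).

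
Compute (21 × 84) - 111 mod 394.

21 × 84 = 1764 ≡ 188 (mod 394)
188 - 111 = 77

77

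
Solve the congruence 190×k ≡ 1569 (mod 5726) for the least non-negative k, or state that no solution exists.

gcd(190, 5726) = 2, and 2 does not divide 1569.
So the congruence has no solution.

no solution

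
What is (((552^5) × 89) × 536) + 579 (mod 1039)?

(552)^5 ≡ 612 (mod 1039)
612 × 89 = 54468 ≡ 440 (mod 1039)
440 × 536 = 235840 ≡ 1026 (mod 1039)
1026 + 579 = 1605 ≡ 566 (mod 1039)

566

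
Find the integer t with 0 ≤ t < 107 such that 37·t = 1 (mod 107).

Apply the Euclidean algorithm and back-substitute:
107 = 2·37 + 33
37 = 1·33 + 4
33 = 8·4 + 1
4 = 4·1 + 0
gcd(37, 107) = 1, so the inverse exists.
Back-substitute for 1:
1 = 1·33 − 8·4
  = −8·37 + 9·33
  = 9·107 − 26·37
So 37⁻¹ ≡ −26 ≡ 81 (mod 107).

81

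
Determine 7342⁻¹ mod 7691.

7691 = 1·7342 + 349
7342 = 21·349 + 13
349 = 26·13 + 11
13 = 1·11 + 2
11 = 5·2 + 1
2 = 2·1 + 0
gcd(7342, 7691) = 1, so the inverse exists.
Bézout: 1 = 3387·7691 − 3548·7342.
So 7342⁻¹ ≡ −3548 ≡ 4143 (mod 7691).

4143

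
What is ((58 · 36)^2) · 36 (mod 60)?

58 · 36 = 2088 ≡ 48 (mod 60)
(48)^2 ≡ 24 (mod 60)
24 · 36 = 864 ≡ 24 (mod 60)

24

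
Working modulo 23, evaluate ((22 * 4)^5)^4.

22 * 4 = 88 ≡ 19 (mod 23)
(19)^5 ≡ 11 (mod 23)
(11)^4 ≡ 13 (mod 23)

13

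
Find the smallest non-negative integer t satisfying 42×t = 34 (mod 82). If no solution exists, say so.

gcd(42, 82) = 2, and 2 | 34, so solutions exist.
Divide through by 2: 21×t mod 41 = 17.
21⁻¹ ≡ 2 (mod 41).
t ≡ 2×17 ≡ 34 (mod 41).
The smallest non-negative solution is t = 34.

34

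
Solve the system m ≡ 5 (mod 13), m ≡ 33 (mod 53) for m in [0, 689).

13⁻¹ mod 53: 13*49 ≡ 1 (mod 53), so 13⁻¹ ≡ 49.
m = 5 + 13*((33 − 5)*49 mod 53) = 5 + 13*47 = 616.

616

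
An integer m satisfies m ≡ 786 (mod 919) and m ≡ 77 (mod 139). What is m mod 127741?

24680

919⁻¹ mod 139: 919·18 ≡ 1 (mod 139), so 919⁻¹ ≡ 18.
m = 786 + 919·((77 − 786)·18 mod 139) = 786 + 919·26 = 24680.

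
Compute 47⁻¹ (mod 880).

By the extended Euclidean algorithm:
880 = 18×47 + 34
47 = 1×34 + 13
34 = 2×13 + 8
13 = 1×8 + 5
8 = 1×5 + 3
5 = 1×3 + 2
3 = 1×2 + 1
2 = 2×1 + 0
gcd(47, 880) = 1, so the inverse exists.
Bézout: 1 = 18×880 − 337×47.
So 47⁻¹ ≡ −337 ≡ 543 (mod 880).

543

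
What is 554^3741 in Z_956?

554^1 ≡ 554 (mod 956)
554^2 ≡ 554^2 = 306916 ≡ 40 (mod 956)
554^4 ≡ 40^2 = 1600 ≡ 644 (mod 956)
554^8 ≡ 644^2 = 414736 ≡ 788 (mod 956)
554^16 ≡ 788^2 = 620944 ≡ 500 (mod 956)
554^32 ≡ 500^2 = 250000 ≡ 484 (mod 956)
554^64 ≡ 484^2 = 234256 ≡ 36 (mod 956)
554^128 ≡ 36^2 = 1296 ≡ 340 (mod 956)
554^256 ≡ 340^2 = 115600 ≡ 880 (mod 956)
554^512 ≡ 880^2 = 774400 ≡ 40 (mod 956)
554^1024 ≡ 40^2 = 1600 ≡ 644 (mod 956)
554^2048 ≡ 644^2 = 414736 ≡ 788 (mod 956)
554^3741 = 554^2048 × 554^1024 × 554^512 × 554^128 × 554^16 × 554^8 × 554^4 × 554^1 ≡ 788 × 644 × 40 × 340 × 500 × 788 × 644 × 554 (mod 956).
Accumulate the product:
788 × 644 = 507472 ≡ 792
792 × 40 = 31680 ≡ 132
132 × 340 = 44880 ≡ 904
904 × 500 = 452000 ≡ 768
768 × 788 = 605184 ≡ 36
36 × 644 = 23184 ≡ 240
240 × 554 = 132960 ≡ 76

76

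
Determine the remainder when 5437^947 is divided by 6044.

Using repeated squaring:
5437^1 ≡ 5437 (mod 6044)
5437^2 ≡ 5437^2 = 29560969 ≡ 5809 (mod 6044)
5437^4 ≡ 5809^2 = 33744481 ≡ 829 (mod 6044)
5437^8 ≡ 829^2 = 687241 ≡ 4269 (mod 6044)
5437^16 ≡ 4269^2 = 18224361 ≡ 1701 (mod 6044)
5437^32 ≡ 1701^2 = 2893401 ≡ 4369 (mod 6044)
5437^64 ≡ 4369^2 = 19088161 ≡ 1209 (mod 6044)
5437^128 ≡ 1209^2 = 1461681 ≡ 5077 (mod 6044)
5437^256 ≡ 5077^2 = 25775929 ≡ 4313 (mod 6044)
5437^512 ≡ 4313^2 = 18601969 ≡ 4581 (mod 6044)
5437^947 = 5437^512 * 5437^256 * 5437^128 * 5437^32 * 5437^16 * 5437^2 * 5437^1 ≡ 4581 * 4313 * 5077 * 4369 * 1701 * 5809 * 5437 (mod 6044).
Accumulate the product:
4581 * 4313 = 19757853 ≡ 17
17 * 5077 = 86309 ≡ 1693
1693 * 4369 = 7396717 ≡ 4905
4905 * 1701 = 8343405 ≡ 2685
2685 * 5809 = 15597165 ≡ 3645
3645 * 5437 = 19817865 ≡ 5633

5633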